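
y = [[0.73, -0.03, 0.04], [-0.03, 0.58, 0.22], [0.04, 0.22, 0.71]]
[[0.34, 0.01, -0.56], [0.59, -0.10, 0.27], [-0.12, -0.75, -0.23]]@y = [[0.23, -0.13, -0.38], [0.44, -0.02, 0.19], [-0.07, -0.48, -0.33]]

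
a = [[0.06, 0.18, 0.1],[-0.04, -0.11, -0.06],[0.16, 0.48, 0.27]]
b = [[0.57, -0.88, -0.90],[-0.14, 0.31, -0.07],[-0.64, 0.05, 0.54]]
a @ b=[[-0.06, 0.01, -0.01], [0.03, -0.0, 0.01], [-0.15, 0.02, -0.03]]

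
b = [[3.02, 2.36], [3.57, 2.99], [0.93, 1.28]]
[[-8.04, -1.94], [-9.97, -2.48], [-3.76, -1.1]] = b @ [[-0.85, 0.06], [-2.32, -0.90]]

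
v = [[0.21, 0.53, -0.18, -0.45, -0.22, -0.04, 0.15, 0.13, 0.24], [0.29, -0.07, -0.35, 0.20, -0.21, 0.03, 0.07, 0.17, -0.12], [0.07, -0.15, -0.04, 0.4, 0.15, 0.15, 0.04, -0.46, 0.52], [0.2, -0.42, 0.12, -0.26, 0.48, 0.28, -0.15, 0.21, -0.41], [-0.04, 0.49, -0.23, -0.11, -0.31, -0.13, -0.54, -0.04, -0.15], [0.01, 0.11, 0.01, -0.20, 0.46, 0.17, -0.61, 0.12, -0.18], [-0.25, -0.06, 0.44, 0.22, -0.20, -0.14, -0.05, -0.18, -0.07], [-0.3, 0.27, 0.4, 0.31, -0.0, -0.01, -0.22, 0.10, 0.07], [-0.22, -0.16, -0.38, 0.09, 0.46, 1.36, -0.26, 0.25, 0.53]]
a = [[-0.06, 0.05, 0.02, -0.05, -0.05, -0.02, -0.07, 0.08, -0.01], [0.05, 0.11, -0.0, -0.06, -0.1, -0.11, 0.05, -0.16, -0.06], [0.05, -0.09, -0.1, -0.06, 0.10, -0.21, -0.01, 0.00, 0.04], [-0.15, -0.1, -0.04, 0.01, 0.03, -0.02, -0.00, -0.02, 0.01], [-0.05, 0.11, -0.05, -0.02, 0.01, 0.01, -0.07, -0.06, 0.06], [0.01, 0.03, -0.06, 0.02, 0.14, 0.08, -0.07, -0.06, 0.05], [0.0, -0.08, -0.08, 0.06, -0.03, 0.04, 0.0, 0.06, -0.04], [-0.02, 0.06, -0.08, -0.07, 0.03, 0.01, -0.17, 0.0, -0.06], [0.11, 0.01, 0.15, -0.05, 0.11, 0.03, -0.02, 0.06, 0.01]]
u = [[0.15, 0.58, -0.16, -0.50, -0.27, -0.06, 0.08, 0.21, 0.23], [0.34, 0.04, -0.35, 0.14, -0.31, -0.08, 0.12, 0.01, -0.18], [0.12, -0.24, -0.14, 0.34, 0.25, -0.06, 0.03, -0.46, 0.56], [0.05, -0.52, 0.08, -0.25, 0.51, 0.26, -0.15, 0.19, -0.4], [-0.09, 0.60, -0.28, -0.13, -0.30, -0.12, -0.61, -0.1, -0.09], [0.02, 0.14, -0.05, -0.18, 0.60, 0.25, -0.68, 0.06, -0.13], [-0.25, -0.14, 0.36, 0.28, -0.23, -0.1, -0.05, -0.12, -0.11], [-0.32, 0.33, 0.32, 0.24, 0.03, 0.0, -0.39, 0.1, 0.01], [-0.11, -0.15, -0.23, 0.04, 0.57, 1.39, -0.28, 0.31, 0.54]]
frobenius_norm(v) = 2.77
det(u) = -0.00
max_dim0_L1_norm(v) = 2.49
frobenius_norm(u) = 2.93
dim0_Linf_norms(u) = [0.34, 0.6, 0.36, 0.5, 0.6, 1.39, 0.68, 0.46, 0.56]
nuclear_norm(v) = 6.81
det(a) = -0.00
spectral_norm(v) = 1.77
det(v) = 0.00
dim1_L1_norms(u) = [2.24, 1.57, 2.2, 2.41, 2.32, 2.11, 1.64, 1.74, 3.62]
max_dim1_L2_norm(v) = 1.64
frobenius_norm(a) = 0.64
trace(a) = 0.06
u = v + a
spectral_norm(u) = 1.88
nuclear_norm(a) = 1.62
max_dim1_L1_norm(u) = 3.62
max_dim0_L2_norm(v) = 1.42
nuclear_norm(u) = 7.12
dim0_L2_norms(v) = [0.61, 0.92, 0.85, 0.82, 0.95, 1.42, 0.91, 0.65, 0.93]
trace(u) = 0.34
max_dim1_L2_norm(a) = 0.28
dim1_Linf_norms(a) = [0.08, 0.16, 0.21, 0.15, 0.11, 0.14, 0.08, 0.17, 0.15]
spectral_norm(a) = 0.31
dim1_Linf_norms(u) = [0.58, 0.35, 0.56, 0.52, 0.61, 0.68, 0.36, 0.39, 1.39]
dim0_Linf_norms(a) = [0.15, 0.11, 0.15, 0.07, 0.14, 0.21, 0.17, 0.16, 0.06]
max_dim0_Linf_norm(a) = 0.21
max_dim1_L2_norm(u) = 1.68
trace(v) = 0.28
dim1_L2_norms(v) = [0.84, 0.59, 0.85, 0.92, 0.86, 0.84, 0.64, 0.69, 1.64]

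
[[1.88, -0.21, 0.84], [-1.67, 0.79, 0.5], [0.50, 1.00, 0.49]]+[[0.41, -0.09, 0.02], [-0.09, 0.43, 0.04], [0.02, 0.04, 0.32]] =[[2.29, -0.3, 0.86], [-1.76, 1.22, 0.54], [0.52, 1.04, 0.81]]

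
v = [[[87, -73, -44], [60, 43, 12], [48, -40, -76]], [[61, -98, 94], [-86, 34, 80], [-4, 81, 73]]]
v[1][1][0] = -86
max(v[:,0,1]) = -73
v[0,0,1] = -73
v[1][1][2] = 80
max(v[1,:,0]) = 61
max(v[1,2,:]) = 81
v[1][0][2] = 94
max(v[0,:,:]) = 87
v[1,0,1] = -98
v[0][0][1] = -73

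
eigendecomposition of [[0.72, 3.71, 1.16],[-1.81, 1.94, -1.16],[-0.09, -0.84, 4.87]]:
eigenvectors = [[(0.83+0j),  (0.83-0j),  (-0.03+0j)], [(0.11+0.54j),  0.11-0.54j,  (-0.33+0j)], [-0.03+0.10j,  (-0.03-0.1j),  (0.95+0j)]]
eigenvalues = [(1.18+2.56j), (1.18-2.56j), (5.16+0j)]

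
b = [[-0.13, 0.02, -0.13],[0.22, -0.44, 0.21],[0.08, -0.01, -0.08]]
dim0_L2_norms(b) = [0.27, 0.44, 0.26]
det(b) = -0.01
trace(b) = -0.65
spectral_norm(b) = 0.55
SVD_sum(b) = [[-0.06, 0.10, -0.05], [0.24, -0.42, 0.23], [0.0, -0.01, 0.0]] + [[-0.06, -0.08, -0.09], [-0.01, -0.02, -0.02], [-0.01, -0.01, -0.02]] + [[-0.01,-0.0,0.01], [-0.00,-0.0,0.00], [0.09,0.01,-0.07]]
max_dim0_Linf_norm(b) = 0.44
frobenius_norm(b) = 0.58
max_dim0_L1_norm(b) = 0.47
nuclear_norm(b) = 0.80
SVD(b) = [[-0.23, 0.96, 0.16], [0.97, 0.23, 0.06], [0.02, 0.17, -0.99]] @ diag([0.5493963033824576, 0.13686531360618057, 0.11239033660049516]) @ [[0.45,-0.79,0.42], [-0.44,-0.61,-0.66], [-0.78,-0.11,0.62]]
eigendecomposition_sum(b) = [[-0.01+0.00j,0.02+0.00j,-0.02-0.00j], [0.23-0.00j,-0.44-0.00j,0.34+0.00j], [0.01-0.00j,(-0.02-0j),(0.01+0j)]] + [[(-0.06+0.03j), -0.00+0.00j, (-0.06-0.07j)],  [(-0+0.05j), 0j, (-0.06+0.01j)],  [(0.04+0.04j), 0.00-0.00j, -0.05+0.05j]] + [[-0.06-0.03j, (-0-0j), -0.06+0.07j],[(-0-0.05j), -0j, -0.06-0.01j],[(0.04-0.04j), 0.00+0.00j, (-0.05-0.05j)]]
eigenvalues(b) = [(-0.44+0j), (-0.1+0.09j), (-0.1-0.09j)]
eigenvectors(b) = [[(0.05+0j), (0.68+0j), 0.68-0.00j], [-1.00+0.00j, (0.27-0.41j), (0.27+0.41j)], [(-0.04+0j), (-0.09-0.54j), -0.09+0.54j]]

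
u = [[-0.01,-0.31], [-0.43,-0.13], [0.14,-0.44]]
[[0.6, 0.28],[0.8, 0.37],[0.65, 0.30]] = u @ [[-1.29, -0.59], [-1.88, -0.87]]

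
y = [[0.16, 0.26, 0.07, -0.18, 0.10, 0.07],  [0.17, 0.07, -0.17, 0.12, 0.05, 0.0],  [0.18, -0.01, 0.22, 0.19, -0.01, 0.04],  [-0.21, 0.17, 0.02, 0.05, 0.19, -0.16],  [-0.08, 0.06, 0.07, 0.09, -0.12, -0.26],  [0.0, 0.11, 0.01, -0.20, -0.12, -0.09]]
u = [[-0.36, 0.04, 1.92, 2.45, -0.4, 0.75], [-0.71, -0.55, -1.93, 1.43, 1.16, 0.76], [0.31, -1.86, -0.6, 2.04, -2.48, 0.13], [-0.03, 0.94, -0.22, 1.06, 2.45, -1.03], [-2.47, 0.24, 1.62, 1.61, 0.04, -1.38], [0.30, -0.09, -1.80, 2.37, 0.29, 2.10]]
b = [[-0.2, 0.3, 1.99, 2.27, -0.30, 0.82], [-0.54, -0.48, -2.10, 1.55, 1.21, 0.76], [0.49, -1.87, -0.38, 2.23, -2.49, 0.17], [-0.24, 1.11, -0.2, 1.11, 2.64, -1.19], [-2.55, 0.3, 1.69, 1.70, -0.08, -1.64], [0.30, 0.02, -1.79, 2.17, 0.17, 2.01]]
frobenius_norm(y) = 0.81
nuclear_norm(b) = 18.19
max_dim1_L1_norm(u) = 7.42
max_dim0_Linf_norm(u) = 2.48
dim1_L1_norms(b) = [5.88, 6.64, 7.63, 6.49, 7.96, 6.46]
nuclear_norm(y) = 1.78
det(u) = -143.56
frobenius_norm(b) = 8.52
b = y + u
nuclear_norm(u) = 17.72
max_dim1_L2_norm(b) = 3.88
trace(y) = 0.29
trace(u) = 1.69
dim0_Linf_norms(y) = [0.21, 0.26, 0.22, 0.2, 0.19, 0.26]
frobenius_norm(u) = 8.31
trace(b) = 1.98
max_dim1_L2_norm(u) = 3.77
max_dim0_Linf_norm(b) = 2.64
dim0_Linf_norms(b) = [2.55, 1.87, 2.1, 2.27, 2.64, 2.01]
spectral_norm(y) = 0.45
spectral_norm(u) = 5.06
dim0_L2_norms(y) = [0.37, 0.34, 0.3, 0.37, 0.28, 0.33]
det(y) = -0.00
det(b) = -167.98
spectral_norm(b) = 4.98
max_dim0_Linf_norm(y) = 0.26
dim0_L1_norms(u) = [4.18, 3.72, 8.09, 10.96, 6.82, 6.15]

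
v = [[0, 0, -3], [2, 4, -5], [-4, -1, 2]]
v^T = [[0, 2, -4], [0, 4, -1], [-3, -5, 2]]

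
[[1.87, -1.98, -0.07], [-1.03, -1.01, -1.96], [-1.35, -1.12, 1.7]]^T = [[1.87, -1.03, -1.35], [-1.98, -1.01, -1.12], [-0.07, -1.96, 1.70]]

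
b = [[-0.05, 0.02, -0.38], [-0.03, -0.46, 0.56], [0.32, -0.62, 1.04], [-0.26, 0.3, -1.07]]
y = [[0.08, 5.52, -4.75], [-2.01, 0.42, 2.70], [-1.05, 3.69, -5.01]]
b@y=[[0.35, -1.67, 2.2], [0.33, 1.71, -3.91], [0.18, 5.34, -8.40], [0.50, -5.26, 7.41]]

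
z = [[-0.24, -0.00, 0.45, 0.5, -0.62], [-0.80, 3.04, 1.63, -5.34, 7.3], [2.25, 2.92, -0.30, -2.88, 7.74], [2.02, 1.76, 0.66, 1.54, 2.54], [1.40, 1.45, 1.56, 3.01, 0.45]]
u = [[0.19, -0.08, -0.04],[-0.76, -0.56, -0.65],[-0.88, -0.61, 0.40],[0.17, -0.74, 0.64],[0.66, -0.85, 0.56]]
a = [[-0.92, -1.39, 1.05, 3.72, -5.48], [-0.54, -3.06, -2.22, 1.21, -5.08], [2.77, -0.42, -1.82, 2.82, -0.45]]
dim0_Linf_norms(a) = [2.77, 3.06, 2.22, 3.72, 5.48]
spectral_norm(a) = 9.08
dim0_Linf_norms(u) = [0.88, 0.85, 0.65]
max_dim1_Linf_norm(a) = 5.48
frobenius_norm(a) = 10.44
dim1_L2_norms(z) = [0.95, 9.71, 9.05, 4.05, 3.97]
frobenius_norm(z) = 14.47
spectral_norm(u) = 1.60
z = u @ a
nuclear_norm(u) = 3.72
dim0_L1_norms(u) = [2.66, 2.84, 2.29]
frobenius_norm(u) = 2.26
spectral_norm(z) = 13.13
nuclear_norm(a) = 16.30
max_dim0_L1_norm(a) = 11.01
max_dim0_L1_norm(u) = 2.84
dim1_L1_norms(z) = [1.81, 18.11, 16.09, 8.52, 7.87]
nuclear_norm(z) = 21.16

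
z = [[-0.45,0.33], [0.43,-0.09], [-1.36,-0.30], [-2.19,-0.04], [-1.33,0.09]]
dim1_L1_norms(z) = [0.78, 0.52, 1.66, 2.23, 1.42]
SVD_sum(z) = [[-0.44, -0.01], [0.43, 0.01], [-1.37, -0.03], [-2.19, -0.05], [-1.33, -0.03]] + [[-0.01, 0.34], [0.00, -0.10], [0.01, -0.27], [-0.0, 0.01], [-0.00, 0.12]]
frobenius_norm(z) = 3.00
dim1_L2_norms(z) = [0.56, 0.44, 1.39, 2.19, 1.33]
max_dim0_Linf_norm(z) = 2.19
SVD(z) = [[-0.15, 0.74], [0.14, -0.22], [-0.46, -0.59], [-0.74, 0.02], [-0.45, 0.26]] @ diag([2.967515040689669, 0.46103631449224525]) @ [[1.00, 0.02], [-0.02, 1.00]]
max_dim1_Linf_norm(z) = 2.19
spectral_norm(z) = 2.97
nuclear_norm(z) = 3.43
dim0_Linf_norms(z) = [2.19, 0.33]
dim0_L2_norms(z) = [2.97, 0.47]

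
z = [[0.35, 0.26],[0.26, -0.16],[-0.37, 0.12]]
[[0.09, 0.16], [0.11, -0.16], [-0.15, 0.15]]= z@[[0.35, -0.14],[-0.14, 0.79]]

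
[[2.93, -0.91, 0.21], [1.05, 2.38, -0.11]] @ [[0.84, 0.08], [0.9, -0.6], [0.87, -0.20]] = [[1.82, 0.74], [2.93, -1.32]]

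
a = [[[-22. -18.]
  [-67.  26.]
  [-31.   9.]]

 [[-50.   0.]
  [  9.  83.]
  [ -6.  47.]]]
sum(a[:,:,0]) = -167.0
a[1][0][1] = 0.0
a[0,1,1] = 26.0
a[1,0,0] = -50.0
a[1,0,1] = 0.0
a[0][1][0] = -67.0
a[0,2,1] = 9.0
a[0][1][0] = -67.0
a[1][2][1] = 47.0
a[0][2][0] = -31.0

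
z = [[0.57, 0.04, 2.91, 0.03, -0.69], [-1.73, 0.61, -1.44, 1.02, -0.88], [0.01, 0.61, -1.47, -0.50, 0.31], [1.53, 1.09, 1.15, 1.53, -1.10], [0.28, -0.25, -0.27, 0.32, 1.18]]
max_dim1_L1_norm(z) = 6.4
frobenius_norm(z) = 5.43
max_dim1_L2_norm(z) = 3.04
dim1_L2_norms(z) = [3.04, 2.69, 1.7, 2.9, 1.31]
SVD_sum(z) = [[1.26, 0.11, 2.54, 0.36, -0.61], [-0.72, -0.06, -1.45, -0.21, 0.35], [-0.59, -0.05, -1.19, -0.17, 0.29], [0.91, 0.08, 1.84, 0.26, -0.44], [-0.14, -0.01, -0.28, -0.04, 0.07]] + [[0.02, -0.06, 0.02, -0.09, 0.09],[-0.31, 0.89, -0.34, 1.21, -1.17],[-0.01, 0.02, -0.01, 0.02, -0.02],[-0.26, 0.75, -0.29, 1.03, -0.99],[0.1, -0.28, 0.11, -0.38, 0.37]] + [[-0.65, -0.22, 0.29, -0.17, -0.26], [-0.61, -0.21, 0.28, -0.16, -0.25], [0.56, 0.19, -0.26, 0.15, 0.23], [0.86, 0.3, -0.39, 0.23, 0.35], [0.56, 0.19, -0.26, 0.15, 0.23]] + [[0.01, 0.03, -0.01, -0.05, -0.03], [-0.05, -0.1, 0.03, 0.19, 0.13], [0.13, 0.24, -0.09, -0.47, -0.32], [-0.0, -0.0, 0.0, 0.01, 0.01], [-0.17, -0.31, 0.11, 0.61, 0.42]] + [[-0.08,0.19,0.07,-0.02,0.13],[-0.04,0.09,0.03,-0.01,0.06],[-0.09,0.22,0.07,-0.03,0.14],[0.01,-0.03,-0.01,0.00,-0.02],[-0.06,0.16,0.05,-0.02,0.1]]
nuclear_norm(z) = 10.23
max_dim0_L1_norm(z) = 7.24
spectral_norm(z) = 4.22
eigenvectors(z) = [[(-0.72+0j), (0.45+0.28j), (0.45-0.28j), (0.19+0j), (-0.04+0j)], [-0.21+0.00j, (-0.57+0j), -0.57-0.00j, (-0.55+0j), (0.56+0j)], [(0.62+0j), (-0.18+0.16j), (-0.18-0.16j), (-0.09+0j), -0.01+0.00j], [0.21+0.00j, (0.41-0.3j), (0.41+0.3j), (-0.57+0j), 0.81+0.00j], [(0.08+0j), -0.15-0.24j, (-0.15+0.24j), -0.58+0.00j, (0.13+0j)]]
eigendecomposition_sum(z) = [[(-0.56-0j), (-0.49-0j), (1.23-0j), 0.36-0.00j, -0.27-0.00j], [-0.16-0.00j, (-0.14-0j), (0.36-0j), 0.11-0.00j, -0.08-0.00j], [(0.48+0j), (0.42+0j), (-1.05+0j), -0.31+0.00j, (0.23+0j)], [0.17+0.00j, 0.14+0.00j, (-0.36+0j), (-0.11+0j), 0.08+0.00j], [0.06+0.00j, 0.06+0.00j, (-0.14+0j), -0.04+0.00j, (0.03+0j)]] + [[0.67+0.49j, (0.28-0.32j), (0.94+0.36j), -0.15+0.22j, -0.04+0.20j],[-0.89-0.05j, -0.07+0.46j, -1.06+0.22j, (0.01-0.29j), -0.08-0.20j],[-0.29+0.24j, (0.11+0.16j), (-0.27+0.38j), -0.08-0.09j, (-0.08-0.04j)],[(0.68-0.43j), -0.19-0.37j, 0.66-0.72j, (0.15+0.21j), (0.16+0.11j)],[(-0.21-0.4j), (-0.21+0.09j), (-0.37-0.4j), (0.12-0.07j), 0.07-0.09j]] + [[(0.67-0.49j), 0.28+0.32j, 0.94-0.36j, (-0.15-0.22j), (-0.04-0.2j)], [-0.89+0.05j, -0.07-0.46j, -1.06-0.22j, (0.01+0.29j), -0.08+0.20j], [-0.29-0.24j, (0.11-0.16j), -0.27-0.38j, -0.08+0.09j, -0.08+0.04j], [0.68+0.43j, (-0.19+0.37j), (0.66+0.72j), (0.15-0.21j), 0.16-0.11j], [-0.21+0.40j, (-0.21-0.09j), -0.37+0.40j, 0.12+0.07j, 0.07+0.09j]] + [[-0.25+0.00j, 0.03-0.00j, (-0.23+0j), (0.04-0j), -0.50+0.00j], [0.71-0.00j, -0.10+0.00j, 0.66-0.00j, -0.11+0.00j, (1.42-0j)], [0.11-0.00j, -0.02+0.00j, 0.10-0.00j, -0.02+0.00j, (0.22-0j)], [(0.74-0j), (-0.1+0j), (0.68-0j), (-0.12+0j), (1.48-0j)], [0.75-0.00j, -0.10+0.00j, 0.69-0.00j, (-0.12+0j), 1.49-0.00j]] + [[0.04+0.00j, (-0.07+0j), 0.03+0.00j, (-0.08+0j), (0.15-0j)], [(-0.51-0j), (0.99-0j), -0.34-0.00j, (1.02-0j), (-2.07+0j)], [(0.01+0j), -0.01+0.00j, 0.00+0.00j, (-0.01+0j), 0.02-0.00j], [(-0.73-0j), 1.43-0.00j, -0.49-0.00j, (1.47-0j), (-2.98+0j)], [-0.12-0.00j, 0.23-0.00j, (-0.08-0j), (0.23-0j), -0.47+0.00j]]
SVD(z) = [[-0.69, 0.05, 0.44, 0.06, 0.57], [0.39, -0.74, 0.42, -0.24, 0.26], [0.33, -0.01, -0.38, 0.59, 0.63], [-0.50, -0.63, -0.59, -0.01, -0.10], [0.08, 0.23, -0.38, -0.77, 0.45]] @ diag([4.217714555381268, 2.640949519308533, 1.8398454093134171, 1.0792666559430262, 0.44902329670843233]) @ [[-0.43, -0.04, -0.87, -0.12, 0.21], [0.16, -0.45, 0.17, -0.62, 0.6], [-0.8, -0.27, 0.36, -0.21, -0.32], [0.21, 0.37, -0.13, -0.74, -0.50], [-0.32, 0.76, 0.26, -0.09, 0.49]]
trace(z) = 2.42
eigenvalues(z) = [(-1.82+0j), (0.55+1.45j), (0.55-1.45j), (1.13+0j), (2.02+0j)]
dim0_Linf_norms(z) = [1.73, 1.09, 2.91, 1.53, 1.18]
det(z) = -9.93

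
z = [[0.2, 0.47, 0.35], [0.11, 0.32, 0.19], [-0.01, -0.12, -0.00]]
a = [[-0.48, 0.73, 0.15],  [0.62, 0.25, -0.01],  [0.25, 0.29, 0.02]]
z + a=[[-0.28, 1.2, 0.5], [0.73, 0.57, 0.18], [0.24, 0.17, 0.02]]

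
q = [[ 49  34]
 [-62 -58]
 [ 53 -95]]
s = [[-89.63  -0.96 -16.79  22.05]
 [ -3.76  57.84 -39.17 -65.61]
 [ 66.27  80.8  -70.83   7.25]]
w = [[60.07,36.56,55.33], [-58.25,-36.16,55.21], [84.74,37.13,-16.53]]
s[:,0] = [-89.63, -3.76, 66.27]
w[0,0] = 60.07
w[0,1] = 36.56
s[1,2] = -39.17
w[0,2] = 55.33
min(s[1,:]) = -65.61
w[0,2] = 55.33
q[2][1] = -95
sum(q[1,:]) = -120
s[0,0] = -89.63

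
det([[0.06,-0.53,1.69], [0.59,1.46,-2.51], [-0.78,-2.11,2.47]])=-0.546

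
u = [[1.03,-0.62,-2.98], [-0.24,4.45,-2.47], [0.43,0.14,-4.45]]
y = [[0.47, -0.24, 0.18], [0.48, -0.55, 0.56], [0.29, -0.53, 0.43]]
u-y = [[0.56, -0.38, -3.16], [-0.72, 5.00, -3.03], [0.14, 0.67, -4.88]]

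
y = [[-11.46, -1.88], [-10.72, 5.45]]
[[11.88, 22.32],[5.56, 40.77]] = y @ [[-0.91, -2.40], [-0.77, 2.76]]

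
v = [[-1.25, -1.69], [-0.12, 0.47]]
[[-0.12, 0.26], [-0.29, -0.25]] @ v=[[0.12, 0.32], [0.39, 0.37]]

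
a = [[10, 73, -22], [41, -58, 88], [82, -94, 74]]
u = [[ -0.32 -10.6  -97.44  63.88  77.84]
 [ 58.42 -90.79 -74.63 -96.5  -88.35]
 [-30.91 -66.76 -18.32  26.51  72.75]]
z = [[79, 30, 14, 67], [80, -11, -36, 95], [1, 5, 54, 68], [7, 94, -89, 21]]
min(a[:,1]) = -94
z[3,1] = 94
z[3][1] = 94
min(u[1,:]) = -96.5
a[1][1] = -58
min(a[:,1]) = -94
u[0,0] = -0.32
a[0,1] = 73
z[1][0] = 80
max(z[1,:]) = 95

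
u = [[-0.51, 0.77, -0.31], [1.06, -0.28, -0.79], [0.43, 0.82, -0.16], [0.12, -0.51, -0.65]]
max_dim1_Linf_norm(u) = 1.06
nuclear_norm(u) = 3.46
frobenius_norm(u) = 2.09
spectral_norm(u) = 1.56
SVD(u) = [[-0.35, -0.54, 0.67], [0.83, -0.3, -0.05], [0.01, -0.77, -0.32], [0.42, 0.15, 0.66]] @ diag([1.563600855421449, 1.1817925470711532, 0.7166719895547673]) @ [[0.72, -0.45, -0.53], [-0.3, -0.89, 0.36], [-0.63, -0.10, -0.77]]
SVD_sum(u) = [[-0.4,  0.25,  0.29], [0.94,  -0.59,  -0.69], [0.01,  -0.01,  -0.01], [0.47,  -0.3,  -0.35]] + [[0.19, 0.57, -0.23], [0.10, 0.31, -0.13], [0.27, 0.81, -0.33], [-0.05, -0.16, 0.07]] + [[-0.3, -0.05, -0.37], [0.02, 0.00, 0.03], [0.15, 0.02, 0.18], [-0.3, -0.05, -0.37]]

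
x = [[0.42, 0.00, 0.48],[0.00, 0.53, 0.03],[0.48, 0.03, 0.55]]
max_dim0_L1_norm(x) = 1.06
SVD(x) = [[-0.66, 0.06, -0.75], [-0.05, -1.0, -0.04], [-0.75, 0.01, 0.66]] @ diag([0.9705406510993525, 0.5295760860689219, 0.0001167371682744468]) @ [[-0.66, -0.05, -0.75], [0.06, -1.0, 0.01], [0.75, 0.04, -0.66]]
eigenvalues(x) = [-0.0, 0.97, 0.53]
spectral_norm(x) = 0.97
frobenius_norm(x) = 1.11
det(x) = -0.00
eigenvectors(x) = [[-0.75, 0.66, 0.06],[-0.04, 0.05, -1.0],[0.66, 0.75, 0.01]]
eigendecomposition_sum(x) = [[-0.0, -0.0, 0.00], [-0.0, -0.00, 0.00], [0.00, 0.0, -0.0]] + [[0.42, 0.03, 0.48], [0.03, 0.0, 0.04], [0.48, 0.04, 0.55]] + [[0.00,-0.03,0.00],  [-0.03,0.53,-0.01],  [0.00,-0.01,0.00]]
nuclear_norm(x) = 1.50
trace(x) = 1.50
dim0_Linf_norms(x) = [0.48, 0.53, 0.55]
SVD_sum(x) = [[0.42,0.03,0.48], [0.03,0.00,0.04], [0.48,0.04,0.55]] + [[0.00, -0.03, 0.0], [-0.03, 0.53, -0.01], [0.0, -0.01, 0.00]] + [[-0.00, -0.0, 0.0], [-0.00, -0.0, 0.00], [0.0, 0.0, -0.0]]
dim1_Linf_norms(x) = [0.48, 0.53, 0.55]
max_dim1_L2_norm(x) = 0.73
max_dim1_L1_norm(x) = 1.06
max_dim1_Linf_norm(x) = 0.55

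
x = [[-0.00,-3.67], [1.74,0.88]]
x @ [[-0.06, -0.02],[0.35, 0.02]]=[[-1.28, -0.07], [0.2, -0.02]]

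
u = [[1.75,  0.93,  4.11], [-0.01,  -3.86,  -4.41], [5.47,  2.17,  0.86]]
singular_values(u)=[7.95, 4.85, 1.95]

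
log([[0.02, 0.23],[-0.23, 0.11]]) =[[-1.71, 1.32], [-1.32, -1.19]]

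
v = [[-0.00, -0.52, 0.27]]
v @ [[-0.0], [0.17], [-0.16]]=[[-0.13]]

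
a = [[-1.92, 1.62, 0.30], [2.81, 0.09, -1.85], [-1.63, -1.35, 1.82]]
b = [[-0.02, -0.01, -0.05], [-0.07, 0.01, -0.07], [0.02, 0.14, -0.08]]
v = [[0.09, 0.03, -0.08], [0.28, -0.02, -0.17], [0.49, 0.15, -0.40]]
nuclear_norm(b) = 0.29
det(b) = 0.00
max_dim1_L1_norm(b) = 0.24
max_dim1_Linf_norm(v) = 0.49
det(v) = -0.00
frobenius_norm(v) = 0.74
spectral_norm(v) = 0.73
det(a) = -0.01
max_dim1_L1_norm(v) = 1.04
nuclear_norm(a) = 6.82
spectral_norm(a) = 4.48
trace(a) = -0.01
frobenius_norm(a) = 5.05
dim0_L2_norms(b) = [0.08, 0.14, 0.12]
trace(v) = -0.33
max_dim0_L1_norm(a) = 6.36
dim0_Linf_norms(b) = [0.07, 0.14, 0.08]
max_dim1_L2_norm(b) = 0.16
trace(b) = -0.09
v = b @ a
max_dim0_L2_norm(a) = 3.77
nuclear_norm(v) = 0.83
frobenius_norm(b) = 0.20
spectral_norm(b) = 0.17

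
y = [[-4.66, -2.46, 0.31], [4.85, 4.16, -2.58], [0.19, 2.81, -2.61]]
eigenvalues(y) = [(-3.54+0j), (0.22+1.59j), (0.22-1.59j)]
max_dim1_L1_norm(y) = 11.59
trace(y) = -3.11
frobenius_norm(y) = 9.49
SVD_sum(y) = [[-3.56,-3.03,1.65], [4.94,4.21,-2.29], [1.96,1.66,-0.91]] + [[-1.16,  0.7,  -1.21],[-0.15,  0.09,  -0.16],[-1.72,  1.05,  -1.80]] + [[0.05, -0.13, -0.13],[0.06, -0.14, -0.13],[-0.04, 0.10, 0.10]]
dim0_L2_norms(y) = [6.73, 5.59, 3.68]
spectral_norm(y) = 8.91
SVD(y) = [[-0.56,-0.56,-0.62], [0.77,-0.07,-0.63], [0.31,-0.83,0.47]] @ diag([8.907038288122353, 3.2646484740857575, 0.3143871412318234]) @ [[0.72, 0.61, -0.33], [0.64, -0.39, 0.67], [-0.28, 0.69, 0.67]]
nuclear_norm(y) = 12.49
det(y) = -9.14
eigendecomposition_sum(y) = [[-3.07+0.00j, -0.67+0.00j, (-0.84+0j)], [(1.07-0j), 0.23-0.00j, (0.29-0j)], [-2.58+0.00j, (-0.57+0j), (-0.71+0j)]] + [[-0.80+0.22j, (-0.89-0.03j), 0.58-0.27j], [1.89-0.01j, 1.96+0.60j, -1.44+0.26j], [1.39-0.78j, (1.69-0.36j), (-0.95+0.78j)]] + [[-0.80-0.22j, -0.89+0.03j, 0.58+0.27j],[(1.89+0.01j), (1.96-0.6j), (-1.44-0.26j)],[(1.39+0.78j), (1.69+0.36j), (-0.95-0.78j)]]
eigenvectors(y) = [[0.74+0.00j, 0.31-0.08j, (0.31+0.08j)],[-0.26+0.00j, (-0.73+0j), (-0.73-0j)],[(0.62+0j), (-0.53+0.3j), (-0.53-0.3j)]]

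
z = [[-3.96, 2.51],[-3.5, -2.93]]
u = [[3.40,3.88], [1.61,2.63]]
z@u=[[-9.42, -8.76], [-16.62, -21.29]]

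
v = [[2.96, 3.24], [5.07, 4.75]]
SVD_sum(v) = [[3.13, 3.07], [4.96, 4.86]] + [[-0.17, 0.17],[0.11, -0.11]]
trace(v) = 7.71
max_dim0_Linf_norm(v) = 5.07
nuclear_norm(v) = 8.50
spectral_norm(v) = 8.21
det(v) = -2.37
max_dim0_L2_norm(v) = 5.87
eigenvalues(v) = [-0.3, 8.01]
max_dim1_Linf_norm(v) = 5.07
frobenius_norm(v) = 8.22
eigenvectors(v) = [[-0.71, -0.54], [0.71, -0.84]]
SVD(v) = [[-0.53, -0.85], [-0.85, 0.53]] @ diag([8.212401704411763, 0.2881982744132617]) @ [[-0.71, -0.70], [0.70, -0.71]]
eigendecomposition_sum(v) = [[-0.18,  0.12], [0.18,  -0.12]] + [[3.14,  3.12], [4.89,  4.87]]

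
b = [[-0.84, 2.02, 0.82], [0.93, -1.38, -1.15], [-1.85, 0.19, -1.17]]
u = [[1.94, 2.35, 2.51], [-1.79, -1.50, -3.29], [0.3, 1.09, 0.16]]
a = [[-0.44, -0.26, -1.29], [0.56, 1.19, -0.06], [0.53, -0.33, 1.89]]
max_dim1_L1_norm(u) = 6.8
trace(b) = -3.39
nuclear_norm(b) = 5.69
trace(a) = 2.64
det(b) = 3.01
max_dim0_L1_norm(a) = 3.24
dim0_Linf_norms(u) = [1.94, 2.35, 3.29]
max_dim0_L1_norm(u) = 5.96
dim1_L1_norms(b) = [3.68, 3.46, 3.21]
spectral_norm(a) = 2.39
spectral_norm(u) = 5.64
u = b @ a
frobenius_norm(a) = 2.76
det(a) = 0.35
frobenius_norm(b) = 3.79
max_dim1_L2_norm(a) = 1.99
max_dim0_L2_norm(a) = 2.29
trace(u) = 0.60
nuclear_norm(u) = 6.95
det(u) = 1.08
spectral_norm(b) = 3.10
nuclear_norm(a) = 3.87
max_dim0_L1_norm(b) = 3.62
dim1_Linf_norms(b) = [2.02, 1.38, 1.85]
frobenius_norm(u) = 5.76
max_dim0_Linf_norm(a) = 1.89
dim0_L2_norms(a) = [0.89, 1.26, 2.29]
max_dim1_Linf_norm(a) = 1.89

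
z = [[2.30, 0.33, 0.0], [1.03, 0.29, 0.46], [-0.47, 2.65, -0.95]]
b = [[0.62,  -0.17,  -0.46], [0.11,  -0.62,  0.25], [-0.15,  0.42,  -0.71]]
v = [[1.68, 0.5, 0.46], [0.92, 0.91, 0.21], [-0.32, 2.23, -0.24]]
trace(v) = 2.35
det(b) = 0.22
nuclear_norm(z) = 5.85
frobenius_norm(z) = 3.86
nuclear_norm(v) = 4.46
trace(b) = -0.71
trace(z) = 1.64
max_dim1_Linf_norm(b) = 0.71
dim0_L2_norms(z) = [2.56, 2.69, 1.06]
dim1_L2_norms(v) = [1.81, 1.31, 2.27]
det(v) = 0.00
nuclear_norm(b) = 2.11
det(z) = -3.19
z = b + v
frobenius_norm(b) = 1.34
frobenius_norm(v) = 3.18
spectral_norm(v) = 2.53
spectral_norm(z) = 2.86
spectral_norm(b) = 1.04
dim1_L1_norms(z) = [2.63, 1.78, 4.07]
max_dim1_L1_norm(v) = 2.79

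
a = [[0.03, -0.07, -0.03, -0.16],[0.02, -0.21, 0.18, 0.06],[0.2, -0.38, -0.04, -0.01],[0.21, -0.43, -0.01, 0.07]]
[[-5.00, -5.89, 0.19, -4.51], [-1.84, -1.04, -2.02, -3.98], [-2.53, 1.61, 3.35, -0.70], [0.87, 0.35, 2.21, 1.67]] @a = [[-1.18,3.45,-0.87,0.13],[-1.32,2.83,-0.01,-0.03],[0.48,-1.13,0.24,0.42],[0.83,-1.69,-0.07,-0.02]]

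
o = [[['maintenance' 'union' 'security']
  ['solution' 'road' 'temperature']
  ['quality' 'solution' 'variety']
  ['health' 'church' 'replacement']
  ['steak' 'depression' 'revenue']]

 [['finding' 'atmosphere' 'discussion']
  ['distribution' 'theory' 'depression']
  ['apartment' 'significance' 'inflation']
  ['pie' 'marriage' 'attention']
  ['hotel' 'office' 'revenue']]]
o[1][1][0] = 'distribution'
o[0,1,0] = 'solution'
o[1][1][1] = 'theory'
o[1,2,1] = 'significance'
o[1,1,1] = 'theory'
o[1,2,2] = 'inflation'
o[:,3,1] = ['church', 'marriage']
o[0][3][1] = 'church'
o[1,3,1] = 'marriage'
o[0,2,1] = 'solution'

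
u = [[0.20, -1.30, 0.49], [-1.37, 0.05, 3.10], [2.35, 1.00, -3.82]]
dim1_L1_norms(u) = [1.99, 4.52, 7.17]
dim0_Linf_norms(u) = [2.35, 1.3, 3.82]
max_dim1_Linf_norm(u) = 3.82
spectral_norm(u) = 5.69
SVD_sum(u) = [[-0.25, -0.08, 0.47], [-1.57, -0.53, 2.89], [2.15, 0.72, -3.98]] + [[0.28, -1.25, -0.08], [-0.12, 0.52, 0.03], [-0.05, 0.23, 0.01]] + [[0.17,0.03,0.1], [0.31,0.06,0.18], [0.25,0.05,0.14]]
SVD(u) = [[0.09, 0.91, -0.40], [0.59, -0.38, -0.72], [-0.81, -0.17, -0.57]] @ diag([5.6867530852318655, 1.40653281072398, 0.5068577709404839]) @ [[-0.47, -0.16, 0.87],[0.22, -0.97, -0.06],[-0.86, -0.16, -0.49]]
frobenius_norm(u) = 5.88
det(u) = -4.05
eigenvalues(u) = [(-5.1+0j), (0.76+0.46j), (0.76-0.46j)]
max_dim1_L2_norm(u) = 4.6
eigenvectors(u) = [[0.21+0.00j, (0.83+0j), 0.83-0.00j], [(0.54+0j), (-0.22-0.34j), -0.22+0.34j], [-0.81+0.00j, (0.37-0.11j), (0.37+0.11j)]]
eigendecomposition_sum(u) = [[-0.51+0.00j, -0.32-0.00j, (0.97-0j)], [-1.33+0.00j, (-0.83-0j), (2.52-0j)], [1.99-0.00j, (1.23+0j), (-3.76+0j)]] + [[(0.36+0.19j), (-0.49+0.76j), (-0.24+0.56j)], [(-0.02-0.19j), (0.44-0j), (0.29-0.05j)], [0.18+0.04j, -0.12+0.40j, -0.03+0.28j]] + [[(0.36-0.19j), (-0.49-0.76j), (-0.24-0.56j)], [-0.02+0.19j, (0.44+0j), (0.29+0.05j)], [0.18-0.04j, -0.12-0.40j, -0.03-0.28j]]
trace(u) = -3.57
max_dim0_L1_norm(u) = 7.41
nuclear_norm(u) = 7.60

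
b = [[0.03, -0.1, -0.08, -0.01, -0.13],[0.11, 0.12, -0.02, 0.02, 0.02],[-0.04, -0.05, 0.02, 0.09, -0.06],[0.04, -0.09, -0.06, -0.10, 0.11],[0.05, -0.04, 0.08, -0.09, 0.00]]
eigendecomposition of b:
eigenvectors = [[-0.06+0.00j, (0.16-0.25j), (0.16+0.25j), -0.65+0.00j, (-0.65-0j)], [-0.76+0.00j, (-0.1+0.15j), -0.10-0.15j, (0.36+0.4j), 0.36-0.40j], [0.48+0.00j, 0.31+0.14j, (0.31-0.14j), -0.15+0.16j, (-0.15-0.16j)], [(0.31+0j), (-0.63+0j), -0.63-0.00j, (-0.42+0.14j), (-0.42-0.14j)], [(0.3+0j), -0.24-0.55j, (-0.24+0.55j), (-0.17+0.15j), (-0.17-0.15j)]]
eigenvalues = [(0.12+0j), (-0.05+0.15j), (-0.05-0.15j), (0.03+0.11j), (0.03-0.11j)]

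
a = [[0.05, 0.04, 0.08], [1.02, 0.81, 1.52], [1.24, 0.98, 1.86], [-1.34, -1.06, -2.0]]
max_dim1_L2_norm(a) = 2.63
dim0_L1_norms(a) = [3.65, 2.89, 5.46]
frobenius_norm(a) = 4.11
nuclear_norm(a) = 4.12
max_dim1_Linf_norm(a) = 2.0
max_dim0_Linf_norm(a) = 2.0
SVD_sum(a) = [[0.05, 0.04, 0.08], [1.02, 0.81, 1.52], [1.24, 0.98, 1.86], [-1.34, -1.06, -2.00]] + [[-0.00, -0.00, 0.00], [0.00, 0.00, -0.00], [-0.00, -0.00, 0.0], [-0.00, -0.00, 0.0]] + [[-0.0,0.00,0.00],[-0.0,0.00,0.00],[-0.00,0.00,0.0],[-0.00,0.00,0.0]]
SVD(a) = [[-0.02, 0.40, 0.63], [-0.49, -0.60, 0.60], [-0.59, 0.67, 0.02], [0.64, 0.18, 0.50]] @ diag([4.110247989681514, 0.007649411736336162, 0.0017175037595588691]) @ [[-0.51, -0.40, -0.76], [-0.43, -0.64, 0.63], [-0.74, 0.65, 0.15]]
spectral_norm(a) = 4.11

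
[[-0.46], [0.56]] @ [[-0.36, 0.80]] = [[0.17,-0.37], [-0.2,0.45]]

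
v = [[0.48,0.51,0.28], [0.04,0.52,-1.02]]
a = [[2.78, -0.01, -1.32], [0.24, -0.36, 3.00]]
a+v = [[3.26, 0.50, -1.04], [0.28, 0.16, 1.98]]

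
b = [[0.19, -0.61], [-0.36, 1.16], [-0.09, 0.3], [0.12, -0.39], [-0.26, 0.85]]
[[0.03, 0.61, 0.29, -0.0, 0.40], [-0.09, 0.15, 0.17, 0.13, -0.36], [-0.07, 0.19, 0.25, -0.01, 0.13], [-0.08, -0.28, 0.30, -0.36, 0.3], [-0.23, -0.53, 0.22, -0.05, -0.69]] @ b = [[-0.34, 1.12],[0.02, -0.08],[-0.14, 0.45],[-0.06, 0.21],[0.30, -0.98]]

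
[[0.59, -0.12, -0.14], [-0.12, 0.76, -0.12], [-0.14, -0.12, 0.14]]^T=[[0.59, -0.12, -0.14], [-0.12, 0.76, -0.12], [-0.14, -0.12, 0.14]]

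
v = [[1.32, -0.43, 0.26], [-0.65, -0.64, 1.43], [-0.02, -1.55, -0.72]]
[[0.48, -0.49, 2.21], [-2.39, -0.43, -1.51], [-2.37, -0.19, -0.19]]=v @ [[1.01,-0.23,1.77], [1.72,0.26,0.18], [-0.44,-0.29,-0.17]]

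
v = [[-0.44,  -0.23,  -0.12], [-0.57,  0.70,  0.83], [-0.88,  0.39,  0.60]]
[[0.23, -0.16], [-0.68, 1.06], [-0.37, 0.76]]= v @ [[-0.1, -0.12], [-0.63, 0.51], [-0.36, 0.76]]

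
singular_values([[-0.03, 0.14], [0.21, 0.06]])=[0.22, 0.14]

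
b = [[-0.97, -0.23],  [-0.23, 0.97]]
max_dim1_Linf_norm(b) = 0.97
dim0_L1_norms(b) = [1.2, 1.2]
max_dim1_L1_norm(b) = 1.2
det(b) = -0.99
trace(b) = 0.00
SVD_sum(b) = [[-0.97, 0.0], [-0.23, 0.00]] + [[0.0, -0.23], [0.00, 0.97]]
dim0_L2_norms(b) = [1.0, 1.0]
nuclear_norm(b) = 1.99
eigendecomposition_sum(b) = [[-0.98, -0.12], [-0.12, -0.01]] + [[0.01, -0.12], [-0.12, 0.98]]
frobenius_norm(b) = 1.41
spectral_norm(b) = 1.00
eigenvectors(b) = [[-0.99, 0.12], [-0.12, -0.99]]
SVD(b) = [[-0.97, -0.23], [-0.23, 0.97]] @ diag([0.9968951800465282, 0.9968951800465282]) @ [[1.00,  0.0], [0.00,  1.00]]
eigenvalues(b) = [-1.0, 1.0]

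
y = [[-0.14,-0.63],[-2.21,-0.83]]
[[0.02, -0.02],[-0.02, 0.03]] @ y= [[0.04, 0.00],[-0.06, -0.01]]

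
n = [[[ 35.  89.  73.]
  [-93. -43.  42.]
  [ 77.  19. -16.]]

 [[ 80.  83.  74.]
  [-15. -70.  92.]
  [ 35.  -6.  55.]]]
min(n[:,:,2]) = -16.0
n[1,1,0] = -15.0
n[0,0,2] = 73.0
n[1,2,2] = 55.0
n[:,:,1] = [[89.0, -43.0, 19.0], [83.0, -70.0, -6.0]]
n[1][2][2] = 55.0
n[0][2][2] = -16.0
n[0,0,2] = 73.0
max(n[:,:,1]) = 89.0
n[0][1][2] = 42.0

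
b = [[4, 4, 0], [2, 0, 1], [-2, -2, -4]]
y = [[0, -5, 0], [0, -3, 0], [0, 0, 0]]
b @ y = [[0, -32, 0], [0, -10, 0], [0, 16, 0]]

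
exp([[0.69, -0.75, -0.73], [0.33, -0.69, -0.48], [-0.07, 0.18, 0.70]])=[[1.87, -0.86, -1.18], [0.36, 0.35, -0.66], [-0.10, 0.22, 1.99]]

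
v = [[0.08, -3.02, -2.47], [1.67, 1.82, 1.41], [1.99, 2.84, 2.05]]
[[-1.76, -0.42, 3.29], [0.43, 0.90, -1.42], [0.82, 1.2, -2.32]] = v@[[-0.35, 0.37, 0.3], [0.23, 0.28, -0.60], [0.42, -0.16, -0.59]]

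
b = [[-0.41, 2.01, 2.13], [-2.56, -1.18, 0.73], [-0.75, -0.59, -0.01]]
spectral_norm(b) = 3.05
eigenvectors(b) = [[-0.69+0.00j, -0.69-0.00j, 0.46+0.00j], [(0.04-0.68j), (0.04+0.68j), (-0.6+0j)], [0.09-0.21j, (0.09+0.21j), 0.65+0.00j]]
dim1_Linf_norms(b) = [2.13, 2.56, 0.75]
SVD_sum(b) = [[0.26, 0.15, -0.05],  [-2.48, -1.42, 0.45],  [-0.8, -0.46, 0.15]] + [[-0.67, 1.86, 2.18], [-0.08, 0.24, 0.28], [0.05, -0.13, -0.16]] + [[-0.0,0.00,-0.00], [0.0,-0.00,0.0], [-0.00,0.00,-0.0]]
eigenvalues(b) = [(-0.8+2.65j), (-0.8-2.65j), (-0+0j)]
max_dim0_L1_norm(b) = 3.78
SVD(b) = [[0.10, 0.99, 0.11],[-0.95, 0.13, -0.30],[-0.31, -0.07, 0.95]] @ diag([3.048862006482041, 2.9730691963510942, 0.0001383422232778284]) @ [[0.86, 0.49, -0.16], [-0.23, 0.63, 0.74], [-0.46, 0.6, -0.65]]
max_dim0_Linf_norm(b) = 2.56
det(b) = -0.00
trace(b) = -1.60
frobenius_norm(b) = 4.26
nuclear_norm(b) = 6.02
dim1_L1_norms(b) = [4.55, 4.47, 1.35]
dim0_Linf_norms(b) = [2.56, 2.01, 2.13]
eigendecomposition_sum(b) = [[(-0.2+1.3j),  (1+0.54j),  (1.07-0.43j)], [(-1.28-0.28j),  (-0.59+0.97j),  0.36+1.08j], [-0.37-0.23j,  -0.30+0.24j,  -0.00+0.38j]] + [[(-0.2-1.3j), 1.00-0.54j, (1.07+0.43j)], [(-1.28+0.28j), -0.59-0.97j, (0.36-1.08j)], [-0.37+0.23j, -0.30-0.24j, -0.00-0.38j]] + [[(-0-0j), 0.00-0.00j, -0.00-0.00j], [0j, -0.00+0.00j, 0j], [(-0-0j), -0j, (-0-0j)]]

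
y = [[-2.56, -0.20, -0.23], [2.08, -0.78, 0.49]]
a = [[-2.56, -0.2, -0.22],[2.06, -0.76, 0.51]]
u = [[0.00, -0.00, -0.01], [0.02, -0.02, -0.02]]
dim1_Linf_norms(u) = [0.01, 0.02]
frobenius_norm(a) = 3.42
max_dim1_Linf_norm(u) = 0.02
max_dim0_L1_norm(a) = 4.62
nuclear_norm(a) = 4.09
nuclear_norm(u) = 0.04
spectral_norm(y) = 3.35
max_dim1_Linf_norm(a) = 2.56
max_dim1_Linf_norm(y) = 2.56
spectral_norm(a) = 3.34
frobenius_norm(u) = 0.04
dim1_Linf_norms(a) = [2.56, 2.06]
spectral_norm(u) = 0.04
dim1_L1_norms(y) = [2.99, 3.35]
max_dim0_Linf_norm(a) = 2.56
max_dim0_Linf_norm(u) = 0.02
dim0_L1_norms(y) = [4.64, 0.98, 0.72]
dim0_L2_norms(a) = [3.29, 0.79, 0.56]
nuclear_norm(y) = 4.11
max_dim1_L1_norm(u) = 0.06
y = a + u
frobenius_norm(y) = 3.44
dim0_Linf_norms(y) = [2.56, 0.78, 0.49]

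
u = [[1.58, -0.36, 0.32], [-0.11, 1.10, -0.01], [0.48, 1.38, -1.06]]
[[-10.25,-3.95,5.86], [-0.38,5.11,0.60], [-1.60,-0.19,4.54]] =u@[[-6.19, -2.47, 4.16], [-0.99, 4.44, 0.95], [-2.58, 4.84, -1.16]]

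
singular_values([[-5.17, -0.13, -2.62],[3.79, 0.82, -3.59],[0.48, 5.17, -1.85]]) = [6.74, 5.83, 3.54]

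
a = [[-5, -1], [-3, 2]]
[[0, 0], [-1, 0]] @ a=[[0, 0], [5, 1]]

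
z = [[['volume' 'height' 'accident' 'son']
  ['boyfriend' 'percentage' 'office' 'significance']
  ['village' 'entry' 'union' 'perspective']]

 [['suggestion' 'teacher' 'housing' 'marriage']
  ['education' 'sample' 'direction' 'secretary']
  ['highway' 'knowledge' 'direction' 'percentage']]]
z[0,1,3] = 'significance'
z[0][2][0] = 'village'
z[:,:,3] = [['son', 'significance', 'perspective'], ['marriage', 'secretary', 'percentage']]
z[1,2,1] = 'knowledge'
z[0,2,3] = 'perspective'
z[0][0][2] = 'accident'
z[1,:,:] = [['suggestion', 'teacher', 'housing', 'marriage'], ['education', 'sample', 'direction', 'secretary'], ['highway', 'knowledge', 'direction', 'percentage']]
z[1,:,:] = [['suggestion', 'teacher', 'housing', 'marriage'], ['education', 'sample', 'direction', 'secretary'], ['highway', 'knowledge', 'direction', 'percentage']]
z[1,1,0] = 'education'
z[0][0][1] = 'height'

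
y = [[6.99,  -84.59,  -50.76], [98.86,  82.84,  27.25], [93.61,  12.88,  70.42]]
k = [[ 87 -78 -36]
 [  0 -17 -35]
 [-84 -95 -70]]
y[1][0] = 98.86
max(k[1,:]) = 0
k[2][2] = -70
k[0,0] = 87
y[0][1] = -84.59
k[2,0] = -84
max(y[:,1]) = 82.84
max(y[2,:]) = 93.61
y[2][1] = 12.88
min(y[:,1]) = -84.59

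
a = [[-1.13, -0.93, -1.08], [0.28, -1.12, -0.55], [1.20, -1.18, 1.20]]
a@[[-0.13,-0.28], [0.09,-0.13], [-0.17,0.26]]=[[0.25,0.16], [-0.04,-0.08], [-0.47,0.13]]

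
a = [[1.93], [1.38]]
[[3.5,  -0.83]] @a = [[5.61]]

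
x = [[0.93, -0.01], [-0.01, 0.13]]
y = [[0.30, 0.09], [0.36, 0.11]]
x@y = [[0.28, 0.08],[0.04, 0.01]]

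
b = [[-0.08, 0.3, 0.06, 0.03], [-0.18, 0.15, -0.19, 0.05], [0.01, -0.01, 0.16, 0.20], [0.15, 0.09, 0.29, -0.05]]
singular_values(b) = [0.44, 0.37, 0.22, 0.0]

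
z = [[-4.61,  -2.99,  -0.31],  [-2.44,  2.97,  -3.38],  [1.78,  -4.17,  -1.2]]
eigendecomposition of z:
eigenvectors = [[-0.22, 0.95, -0.64],[0.82, 0.19, 0.15],[-0.54, -0.23, 0.75]]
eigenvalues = [5.85, -5.14, -3.55]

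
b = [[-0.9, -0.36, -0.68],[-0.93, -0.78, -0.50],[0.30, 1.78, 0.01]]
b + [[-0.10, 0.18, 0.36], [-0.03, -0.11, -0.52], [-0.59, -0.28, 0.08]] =[[-1.00, -0.18, -0.32], [-0.96, -0.89, -1.02], [-0.29, 1.50, 0.09]]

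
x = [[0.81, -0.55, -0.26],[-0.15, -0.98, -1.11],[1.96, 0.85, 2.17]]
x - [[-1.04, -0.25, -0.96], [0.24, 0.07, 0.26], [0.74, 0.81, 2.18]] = [[1.85, -0.3, 0.70], [-0.39, -1.05, -1.37], [1.22, 0.04, -0.01]]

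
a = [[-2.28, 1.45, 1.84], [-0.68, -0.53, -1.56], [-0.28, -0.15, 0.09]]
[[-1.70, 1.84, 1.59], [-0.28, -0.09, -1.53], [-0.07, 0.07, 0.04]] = a @ [[0.54, -0.45, 0.10], [-0.45, 0.42, 0.11], [0.10, 0.11, 0.9]]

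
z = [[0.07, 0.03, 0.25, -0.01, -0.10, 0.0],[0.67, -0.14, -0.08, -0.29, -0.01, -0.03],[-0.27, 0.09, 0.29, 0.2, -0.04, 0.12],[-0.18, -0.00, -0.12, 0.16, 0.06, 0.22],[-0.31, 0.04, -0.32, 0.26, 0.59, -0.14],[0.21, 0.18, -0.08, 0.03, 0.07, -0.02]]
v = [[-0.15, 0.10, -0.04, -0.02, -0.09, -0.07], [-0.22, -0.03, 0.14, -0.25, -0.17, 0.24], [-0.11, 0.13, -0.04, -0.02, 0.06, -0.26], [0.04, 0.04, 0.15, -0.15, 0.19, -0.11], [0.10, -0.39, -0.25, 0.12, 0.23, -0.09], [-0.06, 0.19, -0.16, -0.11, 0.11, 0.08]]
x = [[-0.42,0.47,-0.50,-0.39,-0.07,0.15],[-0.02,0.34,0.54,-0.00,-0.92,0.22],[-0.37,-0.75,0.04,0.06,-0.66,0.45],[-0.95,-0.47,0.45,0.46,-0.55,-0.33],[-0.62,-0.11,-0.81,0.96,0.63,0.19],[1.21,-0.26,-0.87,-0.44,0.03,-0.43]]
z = v @ x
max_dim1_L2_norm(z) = 0.8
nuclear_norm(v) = 1.95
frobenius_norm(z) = 1.31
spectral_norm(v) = 0.65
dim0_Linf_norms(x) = [1.21, 0.75, 0.87, 0.96, 0.92, 0.45]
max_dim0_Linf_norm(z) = 0.67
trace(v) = -0.06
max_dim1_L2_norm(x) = 1.63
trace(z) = 0.95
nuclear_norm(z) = 2.45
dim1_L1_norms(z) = [0.46, 1.22, 1.01, 0.74, 1.66, 0.59]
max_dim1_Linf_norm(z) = 0.67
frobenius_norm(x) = 3.24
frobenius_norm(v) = 0.93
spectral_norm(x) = 2.13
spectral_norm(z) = 1.00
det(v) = 0.00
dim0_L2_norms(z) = [0.84, 0.25, 0.53, 0.47, 0.61, 0.29]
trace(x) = 0.62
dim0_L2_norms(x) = [1.75, 1.1, 1.47, 1.22, 1.41, 0.78]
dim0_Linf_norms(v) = [0.22, 0.39, 0.25, 0.25, 0.23, 0.26]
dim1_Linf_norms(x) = [0.5, 0.92, 0.75, 0.95, 0.96, 1.21]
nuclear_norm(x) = 7.15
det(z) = -0.00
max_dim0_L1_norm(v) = 0.88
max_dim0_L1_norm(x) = 3.59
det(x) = -1.40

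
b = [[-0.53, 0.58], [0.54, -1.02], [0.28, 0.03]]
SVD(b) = [[-0.56, -0.41], [0.83, -0.37], [0.09, 0.83]] @ diag([1.3923146239690456, 0.30009996314884074]) @ [[0.55,  -0.83], [0.83,  0.55]]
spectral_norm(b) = 1.39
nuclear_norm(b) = 1.69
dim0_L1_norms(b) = [1.35, 1.63]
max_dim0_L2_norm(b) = 1.17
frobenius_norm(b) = 1.42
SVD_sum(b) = [[-0.43,  0.65], [0.63,  -0.96], [0.07,  -0.11]] + [[-0.10, -0.07], [-0.09, -0.06], [0.21, 0.14]]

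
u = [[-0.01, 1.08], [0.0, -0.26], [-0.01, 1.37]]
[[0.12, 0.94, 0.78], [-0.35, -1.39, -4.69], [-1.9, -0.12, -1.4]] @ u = [[-0.01, 0.95],[0.05, -6.44],[0.03, -3.94]]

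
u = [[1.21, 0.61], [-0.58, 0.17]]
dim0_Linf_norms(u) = [1.21, 0.61]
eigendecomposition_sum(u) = [[(0.6-0.48j), (0.31-0.73j)], [-0.29+0.69j, 0.08+0.77j]] + [[0.60+0.48j,  (0.31+0.73j)], [-0.29-0.69j,  (0.09-0.77j)]]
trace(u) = 1.38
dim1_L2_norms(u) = [1.36, 0.6]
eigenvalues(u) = [(0.69+0.29j), (0.69-0.29j)]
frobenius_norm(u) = 1.48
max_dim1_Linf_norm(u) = 1.21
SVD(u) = [[-0.94, 0.33], [0.33, 0.94]] @ diag([1.4313282591613063, 0.39089565682706606]) @ [[-0.93, -0.36], [-0.36, 0.93]]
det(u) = 0.56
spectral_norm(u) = 1.43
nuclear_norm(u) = 1.82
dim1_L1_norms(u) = [1.82, 0.75]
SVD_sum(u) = [[1.26, 0.49], [-0.45, -0.17]] + [[-0.05, 0.12], [-0.13, 0.34]]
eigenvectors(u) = [[(0.72+0j),  0.72-0.00j], [(-0.61+0.34j),  -0.61-0.34j]]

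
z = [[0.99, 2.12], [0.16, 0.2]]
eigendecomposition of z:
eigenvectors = [[0.99, -0.89], [0.14, 0.46]]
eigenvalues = [1.3, -0.11]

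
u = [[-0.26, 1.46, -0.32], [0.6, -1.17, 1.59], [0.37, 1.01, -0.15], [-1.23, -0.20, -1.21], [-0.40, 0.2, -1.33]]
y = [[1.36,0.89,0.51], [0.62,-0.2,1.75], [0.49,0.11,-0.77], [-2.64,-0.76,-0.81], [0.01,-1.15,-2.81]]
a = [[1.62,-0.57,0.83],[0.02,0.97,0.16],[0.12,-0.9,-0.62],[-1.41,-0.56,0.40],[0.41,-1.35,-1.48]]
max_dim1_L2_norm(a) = 2.04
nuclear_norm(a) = 5.93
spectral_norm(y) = 4.07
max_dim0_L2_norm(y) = 3.53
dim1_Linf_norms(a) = [1.62, 0.97, 0.9, 1.41, 1.48]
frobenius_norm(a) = 3.53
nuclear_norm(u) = 5.45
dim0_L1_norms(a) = [3.58, 4.35, 3.49]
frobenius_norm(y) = 4.97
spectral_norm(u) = 2.99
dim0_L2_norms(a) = [2.19, 2.05, 1.86]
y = u + a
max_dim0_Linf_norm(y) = 2.81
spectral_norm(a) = 2.47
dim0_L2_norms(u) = [1.5, 2.14, 2.43]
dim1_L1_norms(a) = [3.02, 1.15, 1.64, 2.37, 3.24]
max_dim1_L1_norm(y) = 4.21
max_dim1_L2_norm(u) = 2.06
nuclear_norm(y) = 7.71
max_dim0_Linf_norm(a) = 1.62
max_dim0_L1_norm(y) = 6.65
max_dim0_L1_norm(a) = 4.35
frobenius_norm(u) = 3.57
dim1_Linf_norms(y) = [1.36, 1.75, 0.77, 2.64, 2.81]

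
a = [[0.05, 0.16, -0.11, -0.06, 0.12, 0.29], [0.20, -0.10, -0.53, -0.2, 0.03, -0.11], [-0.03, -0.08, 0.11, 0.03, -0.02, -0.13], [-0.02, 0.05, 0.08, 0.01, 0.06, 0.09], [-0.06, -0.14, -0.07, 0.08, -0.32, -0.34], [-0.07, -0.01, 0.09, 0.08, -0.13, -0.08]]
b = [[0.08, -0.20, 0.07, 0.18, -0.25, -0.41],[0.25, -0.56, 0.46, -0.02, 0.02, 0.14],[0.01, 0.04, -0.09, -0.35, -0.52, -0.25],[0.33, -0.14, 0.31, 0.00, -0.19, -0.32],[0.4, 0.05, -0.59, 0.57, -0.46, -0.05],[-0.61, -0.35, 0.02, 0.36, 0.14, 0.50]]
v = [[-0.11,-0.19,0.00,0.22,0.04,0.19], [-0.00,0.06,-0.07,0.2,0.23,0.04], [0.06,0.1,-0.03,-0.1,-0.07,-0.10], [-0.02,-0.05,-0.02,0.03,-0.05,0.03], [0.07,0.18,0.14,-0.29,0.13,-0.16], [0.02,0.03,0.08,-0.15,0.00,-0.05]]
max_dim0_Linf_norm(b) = 0.61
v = a @ b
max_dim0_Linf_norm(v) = 0.29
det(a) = 0.00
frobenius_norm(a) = 0.94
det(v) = 0.00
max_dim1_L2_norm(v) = 0.43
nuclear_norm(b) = 4.10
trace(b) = -0.53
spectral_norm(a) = 0.65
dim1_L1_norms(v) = [0.75, 0.6, 0.46, 0.2, 0.97, 0.33]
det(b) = -0.02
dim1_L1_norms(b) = [1.19, 1.45, 1.26, 1.29, 2.12, 1.98]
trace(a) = -0.33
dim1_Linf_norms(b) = [0.41, 0.56, 0.52, 0.33, 0.59, 0.61]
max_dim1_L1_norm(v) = 0.97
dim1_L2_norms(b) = [0.56, 0.78, 0.68, 0.6, 1.02, 0.95]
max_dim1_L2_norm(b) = 1.02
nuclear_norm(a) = 1.49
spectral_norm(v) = 0.61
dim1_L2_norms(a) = [0.38, 0.62, 0.19, 0.15, 0.5, 0.21]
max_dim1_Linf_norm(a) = 0.53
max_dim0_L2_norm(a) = 0.57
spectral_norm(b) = 1.22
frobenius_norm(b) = 1.92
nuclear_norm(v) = 1.13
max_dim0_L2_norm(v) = 0.45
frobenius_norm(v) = 0.71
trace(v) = 0.03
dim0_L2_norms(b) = [0.84, 0.71, 0.82, 0.78, 0.77, 0.78]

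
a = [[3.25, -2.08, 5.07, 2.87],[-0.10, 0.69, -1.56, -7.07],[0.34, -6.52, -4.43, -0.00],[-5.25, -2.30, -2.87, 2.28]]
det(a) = 1124.64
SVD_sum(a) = [[2.32,2.05,4.01,1.36], [-1.24,-1.09,-2.14,-0.72], [-2.56,-2.26,-4.43,-1.50], [-2.13,-1.88,-3.69,-1.25]] + [[-0.21,-1.97,0.13,2.93], [0.37,3.5,-0.24,-5.21], [-0.20,-1.92,0.13,2.85], [-0.2,-1.87,0.13,2.79]] + [[1.86,-1.65,0.10,-0.98],[1.42,-1.26,0.07,-0.75],[2.85,-2.52,0.15,-1.5],[-2.21,1.96,-0.12,1.17]] + [[-0.73,  -0.51,  0.83,  -0.43],[-0.65,  -0.46,  0.74,  -0.39],[0.25,  0.18,  -0.28,  0.15],[-0.71,  -0.5,  0.81,  -0.42]]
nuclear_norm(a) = 26.64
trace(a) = 1.79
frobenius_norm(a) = 14.50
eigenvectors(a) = [[-0.59+0.00j, -0.59-0.00j, (0.57+0j), -0.41+0.00j], [(0.28+0.45j), (0.28-0.45j), 0.21+0.00j, 0.28+0.00j], [(-0.28-0.14j), (-0.28+0.14j), (-0.75+0j), 0.86+0.00j], [0.20-0.49j, 0.20+0.49j, 0.26+0.00j, 0.11+0.00j]]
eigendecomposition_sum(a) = [[1.78+1.88j,(-1.75+1.15j),(1.27+0.85j),1.16-2.60j], [(0.57-2.25j),1.71+0.78j,(0.03-1.37j),(-2.53+0.37j)], [0.38+1.32j,-1.11+0.11j,(0.39+0.71j),(1.19-0.94j)], [-2.17+0.85j,-0.36-1.85j,-1.14+0.77j,(1.77+1.85j)]] + [[(1.78-1.88j), -1.75-1.15j, 1.27-0.85j, 1.16+2.60j], [0.57+2.25j, 1.71-0.78j, (0.03+1.37j), -2.53-0.37j], [(0.38-1.32j), (-1.11-0.11j), (0.39-0.71j), 1.19+0.94j], [(-2.17-0.85j), -0.36+1.85j, (-1.14-0.77j), (1.77-1.85j)]] + [[-1.38+0.00j, (-1.69-0j), (0.08+0j), (-1.57+0j)], [(-0.51+0j), (-0.63-0j), (0.03+0j), -0.58+0.00j], [(1.81-0j), 2.22+0.00j, (-0.1-0j), (2.05-0j)], [(-0.64+0j), (-0.78-0j), 0.04+0.00j, -0.72+0.00j]] + [[1.06-0.00j, 3.12+0.00j, 2.44+0.00j, (2.11-0j)], [-0.72+0.00j, (-2.1-0j), (-1.65-0j), -1.43+0.00j], [-2.23+0.00j, (-6.52-0j), (-5.11-0j), -4.42+0.00j], [-0.27+0.00j, -0.80-0.00j, -0.63-0.00j, -0.54+0.00j]]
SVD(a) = [[0.55, 0.41, 0.43, -0.59], [-0.29, -0.73, 0.33, -0.53], [-0.6, 0.40, 0.66, 0.2], [-0.50, 0.39, -0.51, -0.58]] @ diag([9.595531353471403, 8.674130116506278, 6.17874701269452, 2.1868539319269718]) @ [[0.44, 0.39, 0.76, 0.26],  [-0.06, -0.56, 0.04, 0.83],  [0.70, -0.62, 0.04, -0.37],  [0.56, 0.4, -0.64, 0.34]]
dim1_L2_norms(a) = [6.99, 7.27, 7.89, 6.8]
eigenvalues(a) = [(5.66+5.22j), (5.66-5.22j), (-2.83+0j), (-6.69+0j)]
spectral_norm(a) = 9.60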